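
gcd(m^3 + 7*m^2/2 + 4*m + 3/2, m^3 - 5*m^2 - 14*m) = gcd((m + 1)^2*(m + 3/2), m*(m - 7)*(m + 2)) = 1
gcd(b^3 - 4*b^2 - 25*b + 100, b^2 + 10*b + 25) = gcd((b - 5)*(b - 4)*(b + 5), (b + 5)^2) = b + 5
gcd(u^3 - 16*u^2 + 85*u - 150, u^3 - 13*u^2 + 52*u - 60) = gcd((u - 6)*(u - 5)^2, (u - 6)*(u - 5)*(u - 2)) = u^2 - 11*u + 30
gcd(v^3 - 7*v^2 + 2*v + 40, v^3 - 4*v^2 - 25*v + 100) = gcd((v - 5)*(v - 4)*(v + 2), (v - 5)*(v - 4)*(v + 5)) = v^2 - 9*v + 20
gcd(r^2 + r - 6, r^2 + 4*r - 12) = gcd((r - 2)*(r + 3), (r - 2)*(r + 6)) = r - 2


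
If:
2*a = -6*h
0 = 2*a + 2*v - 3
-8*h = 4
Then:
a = 3/2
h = -1/2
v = 0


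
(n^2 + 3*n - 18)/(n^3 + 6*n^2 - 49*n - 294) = (n - 3)/(n^2 - 49)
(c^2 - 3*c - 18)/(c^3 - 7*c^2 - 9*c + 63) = (c - 6)/(c^2 - 10*c + 21)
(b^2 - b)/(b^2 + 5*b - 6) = b/(b + 6)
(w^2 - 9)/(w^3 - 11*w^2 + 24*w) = (w + 3)/(w*(w - 8))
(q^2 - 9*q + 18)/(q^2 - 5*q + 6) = (q - 6)/(q - 2)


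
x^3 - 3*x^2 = x^2*(x - 3)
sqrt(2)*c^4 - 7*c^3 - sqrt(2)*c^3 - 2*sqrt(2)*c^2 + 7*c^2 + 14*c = c*(c - 2)*(c - 7*sqrt(2)/2)*(sqrt(2)*c + sqrt(2))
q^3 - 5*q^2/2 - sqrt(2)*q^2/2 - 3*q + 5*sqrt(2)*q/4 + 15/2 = (q - 5/2)*(q - 3*sqrt(2)/2)*(q + sqrt(2))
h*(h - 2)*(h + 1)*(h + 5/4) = h^4 + h^3/4 - 13*h^2/4 - 5*h/2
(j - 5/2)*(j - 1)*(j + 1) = j^3 - 5*j^2/2 - j + 5/2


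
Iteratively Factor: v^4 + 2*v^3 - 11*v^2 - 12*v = (v + 1)*(v^3 + v^2 - 12*v) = v*(v + 1)*(v^2 + v - 12) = v*(v + 1)*(v + 4)*(v - 3)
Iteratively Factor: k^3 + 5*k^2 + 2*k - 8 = (k - 1)*(k^2 + 6*k + 8) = (k - 1)*(k + 4)*(k + 2)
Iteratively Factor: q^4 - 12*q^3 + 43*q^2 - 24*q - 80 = (q + 1)*(q^3 - 13*q^2 + 56*q - 80) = (q - 4)*(q + 1)*(q^2 - 9*q + 20) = (q - 4)^2*(q + 1)*(q - 5)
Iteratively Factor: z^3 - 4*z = (z)*(z^2 - 4) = z*(z - 2)*(z + 2)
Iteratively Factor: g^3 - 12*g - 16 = (g - 4)*(g^2 + 4*g + 4) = (g - 4)*(g + 2)*(g + 2)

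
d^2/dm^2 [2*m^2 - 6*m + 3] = 4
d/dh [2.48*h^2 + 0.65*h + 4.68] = 4.96*h + 0.65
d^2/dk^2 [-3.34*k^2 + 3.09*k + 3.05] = -6.68000000000000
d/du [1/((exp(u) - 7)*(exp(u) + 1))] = 2*(3 - exp(u))*exp(u)/(exp(4*u) - 12*exp(3*u) + 22*exp(2*u) + 84*exp(u) + 49)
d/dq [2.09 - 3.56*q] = -3.56000000000000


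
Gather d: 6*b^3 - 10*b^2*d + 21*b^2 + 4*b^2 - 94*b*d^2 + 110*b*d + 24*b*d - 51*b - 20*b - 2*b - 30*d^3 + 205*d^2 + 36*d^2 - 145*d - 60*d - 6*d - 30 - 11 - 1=6*b^3 + 25*b^2 - 73*b - 30*d^3 + d^2*(241 - 94*b) + d*(-10*b^2 + 134*b - 211) - 42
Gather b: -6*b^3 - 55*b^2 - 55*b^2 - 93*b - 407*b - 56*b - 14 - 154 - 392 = -6*b^3 - 110*b^2 - 556*b - 560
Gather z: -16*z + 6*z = -10*z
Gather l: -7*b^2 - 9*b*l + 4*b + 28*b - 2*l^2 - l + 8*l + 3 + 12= -7*b^2 + 32*b - 2*l^2 + l*(7 - 9*b) + 15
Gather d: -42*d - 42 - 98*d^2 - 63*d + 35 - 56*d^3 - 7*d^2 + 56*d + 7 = -56*d^3 - 105*d^2 - 49*d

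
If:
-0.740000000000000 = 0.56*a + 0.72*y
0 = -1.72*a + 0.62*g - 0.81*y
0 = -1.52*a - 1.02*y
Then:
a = 1.44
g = 1.19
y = -2.15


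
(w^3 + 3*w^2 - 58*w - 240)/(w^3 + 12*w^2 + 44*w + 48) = (w^2 - 3*w - 40)/(w^2 + 6*w + 8)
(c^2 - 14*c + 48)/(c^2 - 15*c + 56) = (c - 6)/(c - 7)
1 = 1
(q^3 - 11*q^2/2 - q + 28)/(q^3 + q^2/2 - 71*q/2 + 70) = (2*q^2 - 3*q - 14)/(2*q^2 + 9*q - 35)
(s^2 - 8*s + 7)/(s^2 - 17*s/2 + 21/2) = 2*(s - 1)/(2*s - 3)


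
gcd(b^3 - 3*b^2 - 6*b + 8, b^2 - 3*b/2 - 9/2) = 1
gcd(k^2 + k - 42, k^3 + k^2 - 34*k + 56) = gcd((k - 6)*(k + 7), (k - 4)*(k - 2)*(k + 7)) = k + 7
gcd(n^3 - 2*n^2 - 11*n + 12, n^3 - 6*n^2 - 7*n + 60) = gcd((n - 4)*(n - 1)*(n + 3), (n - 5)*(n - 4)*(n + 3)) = n^2 - n - 12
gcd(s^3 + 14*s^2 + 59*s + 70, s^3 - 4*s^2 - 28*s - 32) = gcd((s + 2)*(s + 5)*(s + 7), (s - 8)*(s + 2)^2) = s + 2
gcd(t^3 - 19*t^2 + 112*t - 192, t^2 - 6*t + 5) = 1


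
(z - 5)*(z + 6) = z^2 + z - 30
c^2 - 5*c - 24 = (c - 8)*(c + 3)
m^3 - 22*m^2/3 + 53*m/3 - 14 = (m - 3)*(m - 7/3)*(m - 2)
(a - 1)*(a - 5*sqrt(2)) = a^2 - 5*sqrt(2)*a - a + 5*sqrt(2)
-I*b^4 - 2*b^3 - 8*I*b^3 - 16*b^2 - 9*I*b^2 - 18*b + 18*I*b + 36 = (b + 3)*(b + 6)*(b - 2*I)*(-I*b + I)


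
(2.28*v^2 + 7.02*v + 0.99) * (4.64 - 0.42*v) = -0.9576*v^3 + 7.6308*v^2 + 32.157*v + 4.5936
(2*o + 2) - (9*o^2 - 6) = -9*o^2 + 2*o + 8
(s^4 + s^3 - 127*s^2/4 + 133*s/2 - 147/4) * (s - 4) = s^5 - 3*s^4 - 143*s^3/4 + 387*s^2/2 - 1211*s/4 + 147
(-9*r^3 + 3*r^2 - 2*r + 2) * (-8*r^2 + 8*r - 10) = 72*r^5 - 96*r^4 + 130*r^3 - 62*r^2 + 36*r - 20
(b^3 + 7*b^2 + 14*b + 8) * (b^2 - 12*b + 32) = b^5 - 5*b^4 - 38*b^3 + 64*b^2 + 352*b + 256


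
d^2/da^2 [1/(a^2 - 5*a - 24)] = 2*(a^2 - 5*a - (2*a - 5)^2 - 24)/(-a^2 + 5*a + 24)^3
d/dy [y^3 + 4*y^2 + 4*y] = 3*y^2 + 8*y + 4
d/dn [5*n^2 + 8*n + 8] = 10*n + 8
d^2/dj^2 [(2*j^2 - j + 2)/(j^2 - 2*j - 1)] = 2*(3*j^3 + 12*j^2 - 15*j + 14)/(j^6 - 6*j^5 + 9*j^4 + 4*j^3 - 9*j^2 - 6*j - 1)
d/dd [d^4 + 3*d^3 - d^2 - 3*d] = 4*d^3 + 9*d^2 - 2*d - 3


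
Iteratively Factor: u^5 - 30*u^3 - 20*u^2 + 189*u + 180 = (u + 4)*(u^4 - 4*u^3 - 14*u^2 + 36*u + 45) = (u - 3)*(u + 4)*(u^3 - u^2 - 17*u - 15) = (u - 3)*(u + 3)*(u + 4)*(u^2 - 4*u - 5) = (u - 3)*(u + 1)*(u + 3)*(u + 4)*(u - 5)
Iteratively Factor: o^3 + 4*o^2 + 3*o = (o)*(o^2 + 4*o + 3) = o*(o + 3)*(o + 1)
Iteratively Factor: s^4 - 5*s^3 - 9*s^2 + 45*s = (s - 5)*(s^3 - 9*s) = (s - 5)*(s + 3)*(s^2 - 3*s) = s*(s - 5)*(s + 3)*(s - 3)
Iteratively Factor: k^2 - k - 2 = (k - 2)*(k + 1)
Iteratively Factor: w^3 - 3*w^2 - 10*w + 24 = (w - 2)*(w^2 - w - 12) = (w - 2)*(w + 3)*(w - 4)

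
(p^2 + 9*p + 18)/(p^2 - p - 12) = (p + 6)/(p - 4)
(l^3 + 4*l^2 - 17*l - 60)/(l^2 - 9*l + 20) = (l^2 + 8*l + 15)/(l - 5)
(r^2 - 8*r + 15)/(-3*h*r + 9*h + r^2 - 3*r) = (r - 5)/(-3*h + r)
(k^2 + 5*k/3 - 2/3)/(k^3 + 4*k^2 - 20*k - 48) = (k - 1/3)/(k^2 + 2*k - 24)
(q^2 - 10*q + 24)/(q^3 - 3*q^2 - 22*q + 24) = (q - 4)/(q^2 + 3*q - 4)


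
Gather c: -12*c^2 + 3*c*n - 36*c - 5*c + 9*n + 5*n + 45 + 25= -12*c^2 + c*(3*n - 41) + 14*n + 70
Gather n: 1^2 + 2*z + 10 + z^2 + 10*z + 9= z^2 + 12*z + 20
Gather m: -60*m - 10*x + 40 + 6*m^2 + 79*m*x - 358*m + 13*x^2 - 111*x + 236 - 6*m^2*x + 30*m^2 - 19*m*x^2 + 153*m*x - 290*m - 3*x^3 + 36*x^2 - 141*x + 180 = m^2*(36 - 6*x) + m*(-19*x^2 + 232*x - 708) - 3*x^3 + 49*x^2 - 262*x + 456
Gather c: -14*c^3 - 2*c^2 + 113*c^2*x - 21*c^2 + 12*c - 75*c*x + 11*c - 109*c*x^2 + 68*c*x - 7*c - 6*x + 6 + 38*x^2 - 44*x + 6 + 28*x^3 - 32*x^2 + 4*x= -14*c^3 + c^2*(113*x - 23) + c*(-109*x^2 - 7*x + 16) + 28*x^3 + 6*x^2 - 46*x + 12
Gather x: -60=-60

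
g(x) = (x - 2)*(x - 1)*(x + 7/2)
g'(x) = (x - 2)*(x - 1) + (x - 2)*(x + 7/2) + (x - 1)*(x + 7/2)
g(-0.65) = 12.46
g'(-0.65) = -7.88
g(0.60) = 2.30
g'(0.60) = -6.82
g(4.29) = 58.69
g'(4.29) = 51.00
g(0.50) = 3.00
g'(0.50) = -7.25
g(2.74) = 8.03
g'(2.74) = 16.76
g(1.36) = -1.12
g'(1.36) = -1.59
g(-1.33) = 16.84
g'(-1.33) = -4.52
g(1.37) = -1.14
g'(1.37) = -1.50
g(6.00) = 190.00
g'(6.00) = 105.50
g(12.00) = 1705.00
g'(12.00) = 435.50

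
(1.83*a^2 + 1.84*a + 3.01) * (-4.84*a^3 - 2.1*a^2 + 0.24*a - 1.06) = -8.8572*a^5 - 12.7486*a^4 - 17.9932*a^3 - 7.8192*a^2 - 1.228*a - 3.1906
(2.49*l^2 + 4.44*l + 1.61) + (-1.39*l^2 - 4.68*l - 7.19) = 1.1*l^2 - 0.239999999999999*l - 5.58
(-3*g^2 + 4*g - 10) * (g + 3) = -3*g^3 - 5*g^2 + 2*g - 30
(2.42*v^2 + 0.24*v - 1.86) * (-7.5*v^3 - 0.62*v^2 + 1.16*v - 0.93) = -18.15*v^5 - 3.3004*v^4 + 16.6084*v^3 - 0.819*v^2 - 2.3808*v + 1.7298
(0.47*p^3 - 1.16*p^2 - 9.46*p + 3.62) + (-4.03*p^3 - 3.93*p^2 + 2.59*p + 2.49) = -3.56*p^3 - 5.09*p^2 - 6.87*p + 6.11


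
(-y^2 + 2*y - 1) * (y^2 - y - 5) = -y^4 + 3*y^3 + 2*y^2 - 9*y + 5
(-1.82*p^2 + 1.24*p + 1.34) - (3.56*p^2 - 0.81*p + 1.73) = -5.38*p^2 + 2.05*p - 0.39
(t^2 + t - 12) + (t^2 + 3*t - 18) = 2*t^2 + 4*t - 30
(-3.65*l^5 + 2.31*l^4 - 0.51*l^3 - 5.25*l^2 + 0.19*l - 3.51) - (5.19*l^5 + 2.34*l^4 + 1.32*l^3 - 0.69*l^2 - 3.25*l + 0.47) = -8.84*l^5 - 0.0299999999999998*l^4 - 1.83*l^3 - 4.56*l^2 + 3.44*l - 3.98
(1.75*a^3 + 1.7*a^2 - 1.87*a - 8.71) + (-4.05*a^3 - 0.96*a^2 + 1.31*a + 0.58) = -2.3*a^3 + 0.74*a^2 - 0.56*a - 8.13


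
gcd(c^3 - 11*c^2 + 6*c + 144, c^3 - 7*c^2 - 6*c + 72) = c^2 - 3*c - 18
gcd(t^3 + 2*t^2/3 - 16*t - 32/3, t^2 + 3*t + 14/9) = t + 2/3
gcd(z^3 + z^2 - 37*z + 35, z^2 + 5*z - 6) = z - 1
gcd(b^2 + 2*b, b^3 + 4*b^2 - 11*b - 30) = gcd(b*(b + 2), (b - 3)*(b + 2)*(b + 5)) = b + 2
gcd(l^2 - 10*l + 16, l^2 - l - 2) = l - 2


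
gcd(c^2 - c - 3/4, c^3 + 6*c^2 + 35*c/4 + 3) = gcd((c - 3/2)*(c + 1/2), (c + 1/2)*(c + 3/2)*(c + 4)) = c + 1/2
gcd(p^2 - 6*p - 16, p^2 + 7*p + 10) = p + 2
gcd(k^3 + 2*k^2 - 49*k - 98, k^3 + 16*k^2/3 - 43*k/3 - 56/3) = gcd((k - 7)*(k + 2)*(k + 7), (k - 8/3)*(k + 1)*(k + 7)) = k + 7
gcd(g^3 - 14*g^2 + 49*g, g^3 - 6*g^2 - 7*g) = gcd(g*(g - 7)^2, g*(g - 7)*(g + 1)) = g^2 - 7*g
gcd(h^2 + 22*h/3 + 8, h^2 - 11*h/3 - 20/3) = h + 4/3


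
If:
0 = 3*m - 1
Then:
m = 1/3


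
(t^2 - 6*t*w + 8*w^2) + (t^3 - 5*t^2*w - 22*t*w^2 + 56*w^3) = t^3 - 5*t^2*w + t^2 - 22*t*w^2 - 6*t*w + 56*w^3 + 8*w^2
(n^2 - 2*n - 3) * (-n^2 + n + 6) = -n^4 + 3*n^3 + 7*n^2 - 15*n - 18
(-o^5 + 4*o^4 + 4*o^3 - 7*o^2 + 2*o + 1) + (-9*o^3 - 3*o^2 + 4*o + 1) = -o^5 + 4*o^4 - 5*o^3 - 10*o^2 + 6*o + 2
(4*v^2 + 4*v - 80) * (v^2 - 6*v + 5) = 4*v^4 - 20*v^3 - 84*v^2 + 500*v - 400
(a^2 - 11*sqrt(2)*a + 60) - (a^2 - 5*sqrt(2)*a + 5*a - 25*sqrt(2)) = -6*sqrt(2)*a - 5*a + 25*sqrt(2) + 60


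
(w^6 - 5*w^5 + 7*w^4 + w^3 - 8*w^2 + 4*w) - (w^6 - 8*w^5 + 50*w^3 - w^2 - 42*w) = 3*w^5 + 7*w^4 - 49*w^3 - 7*w^2 + 46*w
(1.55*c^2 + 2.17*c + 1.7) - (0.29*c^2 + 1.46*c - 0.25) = 1.26*c^2 + 0.71*c + 1.95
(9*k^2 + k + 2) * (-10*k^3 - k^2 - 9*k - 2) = -90*k^5 - 19*k^4 - 102*k^3 - 29*k^2 - 20*k - 4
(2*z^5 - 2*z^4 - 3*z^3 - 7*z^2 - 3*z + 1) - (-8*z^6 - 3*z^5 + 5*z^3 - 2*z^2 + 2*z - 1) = 8*z^6 + 5*z^5 - 2*z^4 - 8*z^3 - 5*z^2 - 5*z + 2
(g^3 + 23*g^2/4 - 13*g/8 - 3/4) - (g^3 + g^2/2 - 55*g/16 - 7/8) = 21*g^2/4 + 29*g/16 + 1/8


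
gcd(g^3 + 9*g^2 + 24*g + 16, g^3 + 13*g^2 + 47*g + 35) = g + 1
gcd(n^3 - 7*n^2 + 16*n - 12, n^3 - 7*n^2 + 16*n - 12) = n^3 - 7*n^2 + 16*n - 12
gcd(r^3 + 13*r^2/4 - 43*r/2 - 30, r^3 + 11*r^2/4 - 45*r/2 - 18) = r^2 + 2*r - 24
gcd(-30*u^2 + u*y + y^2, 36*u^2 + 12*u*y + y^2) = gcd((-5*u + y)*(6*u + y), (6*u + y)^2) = 6*u + y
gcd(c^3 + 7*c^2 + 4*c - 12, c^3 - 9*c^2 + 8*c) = c - 1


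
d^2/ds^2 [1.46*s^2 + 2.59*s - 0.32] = 2.92000000000000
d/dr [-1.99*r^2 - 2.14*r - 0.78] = -3.98*r - 2.14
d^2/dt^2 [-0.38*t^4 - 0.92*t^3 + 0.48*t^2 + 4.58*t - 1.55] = -4.56*t^2 - 5.52*t + 0.96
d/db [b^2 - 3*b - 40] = 2*b - 3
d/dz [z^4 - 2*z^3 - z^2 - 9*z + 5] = 4*z^3 - 6*z^2 - 2*z - 9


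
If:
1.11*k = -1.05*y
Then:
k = -0.945945945945946*y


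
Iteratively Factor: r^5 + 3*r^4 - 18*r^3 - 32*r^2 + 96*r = (r - 2)*(r^4 + 5*r^3 - 8*r^2 - 48*r) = (r - 2)*(r + 4)*(r^3 + r^2 - 12*r) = (r - 3)*(r - 2)*(r + 4)*(r^2 + 4*r) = r*(r - 3)*(r - 2)*(r + 4)*(r + 4)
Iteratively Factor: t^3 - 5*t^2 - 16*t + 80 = (t + 4)*(t^2 - 9*t + 20) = (t - 4)*(t + 4)*(t - 5)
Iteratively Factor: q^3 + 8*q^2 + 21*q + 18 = (q + 3)*(q^2 + 5*q + 6) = (q + 2)*(q + 3)*(q + 3)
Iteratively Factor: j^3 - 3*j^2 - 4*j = (j - 4)*(j^2 + j) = (j - 4)*(j + 1)*(j)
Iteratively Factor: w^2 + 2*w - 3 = (w - 1)*(w + 3)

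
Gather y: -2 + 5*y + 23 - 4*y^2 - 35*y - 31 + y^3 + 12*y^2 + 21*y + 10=y^3 + 8*y^2 - 9*y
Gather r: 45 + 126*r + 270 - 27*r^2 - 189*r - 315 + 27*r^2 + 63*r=0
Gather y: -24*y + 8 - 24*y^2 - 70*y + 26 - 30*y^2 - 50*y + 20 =-54*y^2 - 144*y + 54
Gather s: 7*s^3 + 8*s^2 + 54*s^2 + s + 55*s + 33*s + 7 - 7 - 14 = 7*s^3 + 62*s^2 + 89*s - 14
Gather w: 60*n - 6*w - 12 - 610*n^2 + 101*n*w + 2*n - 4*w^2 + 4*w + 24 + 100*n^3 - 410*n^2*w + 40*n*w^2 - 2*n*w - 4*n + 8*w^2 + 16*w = 100*n^3 - 610*n^2 + 58*n + w^2*(40*n + 4) + w*(-410*n^2 + 99*n + 14) + 12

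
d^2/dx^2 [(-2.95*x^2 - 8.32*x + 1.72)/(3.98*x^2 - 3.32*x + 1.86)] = (-5.6843418860808e-14*x^4 - 341.544496*x^3 + 294.502488*x^2 + 233.183424*x - 110.715544)/(63.044792*x^6 - 157.770384*x^5 + 219.996888*x^4 - 184.058144*x^3 + 102.812616*x^2 - 34.457616*x + 6.434856)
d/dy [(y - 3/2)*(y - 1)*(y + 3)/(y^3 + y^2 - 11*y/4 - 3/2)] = 2*(y^2 + 16*y + 19)/(4*y^4 + 20*y^3 + 33*y^2 + 20*y + 4)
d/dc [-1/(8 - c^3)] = -3*c^2/(c^3 - 8)^2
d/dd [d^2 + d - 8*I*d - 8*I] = 2*d + 1 - 8*I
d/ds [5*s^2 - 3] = 10*s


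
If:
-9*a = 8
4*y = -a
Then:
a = -8/9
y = 2/9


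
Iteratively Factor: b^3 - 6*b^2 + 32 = (b + 2)*(b^2 - 8*b + 16) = (b - 4)*(b + 2)*(b - 4)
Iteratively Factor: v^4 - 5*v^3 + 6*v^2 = (v - 3)*(v^3 - 2*v^2) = v*(v - 3)*(v^2 - 2*v) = v*(v - 3)*(v - 2)*(v)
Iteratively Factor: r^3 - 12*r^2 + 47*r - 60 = (r - 4)*(r^2 - 8*r + 15) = (r - 5)*(r - 4)*(r - 3)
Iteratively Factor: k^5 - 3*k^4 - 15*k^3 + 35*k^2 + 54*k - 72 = (k - 3)*(k^4 - 15*k^2 - 10*k + 24) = (k - 4)*(k - 3)*(k^3 + 4*k^2 + k - 6) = (k - 4)*(k - 3)*(k - 1)*(k^2 + 5*k + 6) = (k - 4)*(k - 3)*(k - 1)*(k + 2)*(k + 3)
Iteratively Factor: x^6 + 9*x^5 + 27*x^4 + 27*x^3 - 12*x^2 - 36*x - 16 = (x + 1)*(x^5 + 8*x^4 + 19*x^3 + 8*x^2 - 20*x - 16) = (x + 1)*(x + 2)*(x^4 + 6*x^3 + 7*x^2 - 6*x - 8) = (x - 1)*(x + 1)*(x + 2)*(x^3 + 7*x^2 + 14*x + 8) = (x - 1)*(x + 1)^2*(x + 2)*(x^2 + 6*x + 8) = (x - 1)*(x + 1)^2*(x + 2)^2*(x + 4)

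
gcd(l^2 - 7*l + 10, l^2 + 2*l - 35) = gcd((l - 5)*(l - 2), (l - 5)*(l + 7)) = l - 5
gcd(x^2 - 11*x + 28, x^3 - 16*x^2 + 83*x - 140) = x^2 - 11*x + 28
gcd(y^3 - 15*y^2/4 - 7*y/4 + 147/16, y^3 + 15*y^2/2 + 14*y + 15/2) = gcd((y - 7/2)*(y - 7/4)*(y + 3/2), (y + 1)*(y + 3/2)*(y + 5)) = y + 3/2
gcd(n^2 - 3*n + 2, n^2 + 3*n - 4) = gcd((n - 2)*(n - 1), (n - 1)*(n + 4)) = n - 1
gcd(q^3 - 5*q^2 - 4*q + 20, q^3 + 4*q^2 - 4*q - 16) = q^2 - 4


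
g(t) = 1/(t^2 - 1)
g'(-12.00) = 0.00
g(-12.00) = 0.01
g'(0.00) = 0.00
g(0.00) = -1.00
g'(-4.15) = 0.03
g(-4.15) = 0.06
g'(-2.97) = 0.10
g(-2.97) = 0.13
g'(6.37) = -0.01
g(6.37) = 0.03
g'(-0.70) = 5.38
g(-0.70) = -1.96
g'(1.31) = -5.11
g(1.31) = 1.40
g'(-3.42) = 0.06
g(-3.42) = 0.09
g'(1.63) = -1.19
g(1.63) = 0.60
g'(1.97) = -0.47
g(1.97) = 0.35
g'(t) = -2*t/(t^2 - 1)^2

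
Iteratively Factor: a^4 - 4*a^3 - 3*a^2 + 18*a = (a - 3)*(a^3 - a^2 - 6*a) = (a - 3)^2*(a^2 + 2*a) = a*(a - 3)^2*(a + 2)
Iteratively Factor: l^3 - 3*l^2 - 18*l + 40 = (l - 5)*(l^2 + 2*l - 8) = (l - 5)*(l - 2)*(l + 4)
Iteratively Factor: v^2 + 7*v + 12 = (v + 4)*(v + 3)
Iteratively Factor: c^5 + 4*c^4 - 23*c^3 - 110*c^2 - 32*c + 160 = (c - 5)*(c^4 + 9*c^3 + 22*c^2 - 32) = (c - 5)*(c + 4)*(c^3 + 5*c^2 + 2*c - 8) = (c - 5)*(c - 1)*(c + 4)*(c^2 + 6*c + 8) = (c - 5)*(c - 1)*(c + 4)^2*(c + 2)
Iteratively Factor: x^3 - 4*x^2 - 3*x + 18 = (x - 3)*(x^2 - x - 6) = (x - 3)^2*(x + 2)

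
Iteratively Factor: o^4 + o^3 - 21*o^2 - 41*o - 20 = (o - 5)*(o^3 + 6*o^2 + 9*o + 4) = (o - 5)*(o + 1)*(o^2 + 5*o + 4) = (o - 5)*(o + 1)*(o + 4)*(o + 1)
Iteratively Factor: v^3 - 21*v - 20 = (v - 5)*(v^2 + 5*v + 4) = (v - 5)*(v + 4)*(v + 1)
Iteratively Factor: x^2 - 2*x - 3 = (x + 1)*(x - 3)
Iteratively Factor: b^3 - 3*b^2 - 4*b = (b - 4)*(b^2 + b) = b*(b - 4)*(b + 1)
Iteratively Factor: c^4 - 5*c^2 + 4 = (c + 2)*(c^3 - 2*c^2 - c + 2) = (c + 1)*(c + 2)*(c^2 - 3*c + 2) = (c - 1)*(c + 1)*(c + 2)*(c - 2)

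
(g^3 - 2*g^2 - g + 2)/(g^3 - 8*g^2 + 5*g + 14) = (g - 1)/(g - 7)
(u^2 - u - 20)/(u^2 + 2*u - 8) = (u - 5)/(u - 2)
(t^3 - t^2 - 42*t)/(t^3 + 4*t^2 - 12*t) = (t - 7)/(t - 2)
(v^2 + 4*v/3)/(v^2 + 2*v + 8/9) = 3*v/(3*v + 2)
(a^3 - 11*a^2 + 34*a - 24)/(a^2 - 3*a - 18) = (a^2 - 5*a + 4)/(a + 3)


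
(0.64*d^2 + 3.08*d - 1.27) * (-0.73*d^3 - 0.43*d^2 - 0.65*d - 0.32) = -0.4672*d^5 - 2.5236*d^4 - 0.8133*d^3 - 1.6607*d^2 - 0.1601*d + 0.4064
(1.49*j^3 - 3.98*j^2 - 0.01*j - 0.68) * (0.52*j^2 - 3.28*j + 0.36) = 0.7748*j^5 - 6.9568*j^4 + 13.5856*j^3 - 1.7536*j^2 + 2.2268*j - 0.2448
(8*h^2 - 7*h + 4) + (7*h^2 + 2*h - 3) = 15*h^2 - 5*h + 1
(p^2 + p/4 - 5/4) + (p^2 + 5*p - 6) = 2*p^2 + 21*p/4 - 29/4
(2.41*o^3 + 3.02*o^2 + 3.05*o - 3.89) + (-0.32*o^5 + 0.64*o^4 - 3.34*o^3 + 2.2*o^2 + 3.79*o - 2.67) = -0.32*o^5 + 0.64*o^4 - 0.93*o^3 + 5.22*o^2 + 6.84*o - 6.56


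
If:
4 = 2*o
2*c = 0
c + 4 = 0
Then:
No Solution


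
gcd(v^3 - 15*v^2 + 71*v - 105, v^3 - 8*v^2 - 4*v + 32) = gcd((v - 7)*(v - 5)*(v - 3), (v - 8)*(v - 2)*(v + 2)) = 1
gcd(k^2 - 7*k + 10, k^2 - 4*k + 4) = k - 2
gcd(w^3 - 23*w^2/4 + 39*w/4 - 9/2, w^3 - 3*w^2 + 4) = w - 2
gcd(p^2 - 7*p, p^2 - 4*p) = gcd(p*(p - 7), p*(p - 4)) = p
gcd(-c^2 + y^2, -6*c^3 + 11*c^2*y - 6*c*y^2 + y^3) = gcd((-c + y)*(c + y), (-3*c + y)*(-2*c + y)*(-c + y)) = -c + y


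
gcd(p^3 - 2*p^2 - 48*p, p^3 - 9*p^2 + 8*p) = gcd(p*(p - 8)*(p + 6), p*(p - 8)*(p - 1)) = p^2 - 8*p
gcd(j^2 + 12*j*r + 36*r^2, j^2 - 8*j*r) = 1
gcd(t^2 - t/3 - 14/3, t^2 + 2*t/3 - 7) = t - 7/3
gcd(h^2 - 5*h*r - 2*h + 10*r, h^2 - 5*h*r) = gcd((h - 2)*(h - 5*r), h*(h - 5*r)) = -h + 5*r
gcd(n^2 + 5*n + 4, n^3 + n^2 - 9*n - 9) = n + 1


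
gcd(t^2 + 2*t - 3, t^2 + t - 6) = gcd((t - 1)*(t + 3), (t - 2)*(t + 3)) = t + 3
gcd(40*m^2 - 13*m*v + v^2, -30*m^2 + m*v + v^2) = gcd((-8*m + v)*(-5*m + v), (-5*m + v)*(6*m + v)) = -5*m + v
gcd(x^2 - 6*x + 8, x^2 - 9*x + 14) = x - 2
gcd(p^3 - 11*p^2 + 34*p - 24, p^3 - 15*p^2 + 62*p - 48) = p^2 - 7*p + 6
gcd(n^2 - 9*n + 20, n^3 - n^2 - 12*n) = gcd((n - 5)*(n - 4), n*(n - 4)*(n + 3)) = n - 4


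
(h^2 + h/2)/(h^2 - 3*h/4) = 2*(2*h + 1)/(4*h - 3)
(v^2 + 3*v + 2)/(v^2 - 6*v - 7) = (v + 2)/(v - 7)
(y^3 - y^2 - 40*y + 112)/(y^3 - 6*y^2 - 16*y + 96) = (y^2 + 3*y - 28)/(y^2 - 2*y - 24)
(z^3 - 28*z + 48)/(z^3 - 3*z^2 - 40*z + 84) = (z - 4)/(z - 7)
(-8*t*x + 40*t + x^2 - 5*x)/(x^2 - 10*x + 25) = (-8*t + x)/(x - 5)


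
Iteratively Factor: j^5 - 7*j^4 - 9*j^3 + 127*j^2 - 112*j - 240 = (j + 4)*(j^4 - 11*j^3 + 35*j^2 - 13*j - 60) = (j + 1)*(j + 4)*(j^3 - 12*j^2 + 47*j - 60) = (j - 4)*(j + 1)*(j + 4)*(j^2 - 8*j + 15) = (j - 4)*(j - 3)*(j + 1)*(j + 4)*(j - 5)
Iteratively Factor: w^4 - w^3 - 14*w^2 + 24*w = (w)*(w^3 - w^2 - 14*w + 24) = w*(w - 2)*(w^2 + w - 12) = w*(w - 3)*(w - 2)*(w + 4)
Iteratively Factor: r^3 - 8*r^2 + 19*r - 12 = (r - 1)*(r^2 - 7*r + 12) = (r - 3)*(r - 1)*(r - 4)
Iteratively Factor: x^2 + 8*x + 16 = (x + 4)*(x + 4)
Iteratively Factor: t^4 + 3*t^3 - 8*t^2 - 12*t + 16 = (t + 4)*(t^3 - t^2 - 4*t + 4) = (t - 2)*(t + 4)*(t^2 + t - 2) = (t - 2)*(t - 1)*(t + 4)*(t + 2)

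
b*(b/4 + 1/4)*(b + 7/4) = b^3/4 + 11*b^2/16 + 7*b/16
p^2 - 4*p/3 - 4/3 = (p - 2)*(p + 2/3)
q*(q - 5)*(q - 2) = q^3 - 7*q^2 + 10*q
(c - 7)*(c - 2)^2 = c^3 - 11*c^2 + 32*c - 28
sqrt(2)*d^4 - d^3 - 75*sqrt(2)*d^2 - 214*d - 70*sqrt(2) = (d - 7*sqrt(2))*(d + sqrt(2))*(d + 5*sqrt(2))*(sqrt(2)*d + 1)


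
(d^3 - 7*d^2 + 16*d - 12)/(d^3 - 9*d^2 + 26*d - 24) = (d - 2)/(d - 4)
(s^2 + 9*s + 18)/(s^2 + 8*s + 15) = (s + 6)/(s + 5)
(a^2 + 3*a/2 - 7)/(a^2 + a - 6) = (a + 7/2)/(a + 3)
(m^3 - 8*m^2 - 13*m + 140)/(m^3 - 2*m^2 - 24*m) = (m^2 - 12*m + 35)/(m*(m - 6))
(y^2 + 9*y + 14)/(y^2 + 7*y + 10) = (y + 7)/(y + 5)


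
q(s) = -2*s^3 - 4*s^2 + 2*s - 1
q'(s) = -6*s^2 - 8*s + 2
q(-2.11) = -4.24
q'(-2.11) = -7.83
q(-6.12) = 295.38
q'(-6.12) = -173.77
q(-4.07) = 59.44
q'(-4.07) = -64.83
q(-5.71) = 229.50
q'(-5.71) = -147.94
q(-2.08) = -4.47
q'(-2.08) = -7.32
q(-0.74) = -3.86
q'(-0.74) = 4.63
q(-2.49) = 0.10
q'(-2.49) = -15.28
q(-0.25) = -1.72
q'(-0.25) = 3.62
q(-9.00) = 1115.00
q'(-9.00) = -412.00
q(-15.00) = 5819.00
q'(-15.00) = -1228.00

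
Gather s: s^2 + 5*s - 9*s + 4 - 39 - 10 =s^2 - 4*s - 45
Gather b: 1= 1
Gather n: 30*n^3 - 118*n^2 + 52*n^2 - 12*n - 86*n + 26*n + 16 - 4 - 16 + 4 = 30*n^3 - 66*n^2 - 72*n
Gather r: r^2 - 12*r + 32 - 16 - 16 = r^2 - 12*r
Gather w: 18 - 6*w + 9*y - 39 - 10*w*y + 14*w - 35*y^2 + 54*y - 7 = w*(8 - 10*y) - 35*y^2 + 63*y - 28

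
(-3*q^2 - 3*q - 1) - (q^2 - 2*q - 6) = -4*q^2 - q + 5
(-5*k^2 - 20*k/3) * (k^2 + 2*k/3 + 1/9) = -5*k^4 - 10*k^3 - 5*k^2 - 20*k/27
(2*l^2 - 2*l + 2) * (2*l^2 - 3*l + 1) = 4*l^4 - 10*l^3 + 12*l^2 - 8*l + 2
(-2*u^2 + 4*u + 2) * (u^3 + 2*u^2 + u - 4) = -2*u^5 + 8*u^3 + 16*u^2 - 14*u - 8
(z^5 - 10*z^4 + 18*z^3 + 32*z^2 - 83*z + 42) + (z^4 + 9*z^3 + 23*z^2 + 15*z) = z^5 - 9*z^4 + 27*z^3 + 55*z^2 - 68*z + 42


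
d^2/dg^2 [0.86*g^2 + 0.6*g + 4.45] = 1.72000000000000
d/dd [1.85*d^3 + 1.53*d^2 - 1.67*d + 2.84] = 5.55*d^2 + 3.06*d - 1.67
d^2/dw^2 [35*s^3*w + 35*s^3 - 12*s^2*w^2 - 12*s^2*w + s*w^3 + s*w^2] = 2*s*(-12*s + 3*w + 1)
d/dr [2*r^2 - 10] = 4*r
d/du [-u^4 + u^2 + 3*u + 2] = -4*u^3 + 2*u + 3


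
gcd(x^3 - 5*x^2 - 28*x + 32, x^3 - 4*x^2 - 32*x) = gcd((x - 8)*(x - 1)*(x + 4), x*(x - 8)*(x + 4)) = x^2 - 4*x - 32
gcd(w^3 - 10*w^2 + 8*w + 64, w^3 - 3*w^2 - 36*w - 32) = w - 8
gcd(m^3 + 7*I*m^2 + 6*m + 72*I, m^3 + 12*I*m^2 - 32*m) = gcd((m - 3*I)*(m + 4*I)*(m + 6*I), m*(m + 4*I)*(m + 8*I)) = m + 4*I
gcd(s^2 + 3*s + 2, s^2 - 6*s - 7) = s + 1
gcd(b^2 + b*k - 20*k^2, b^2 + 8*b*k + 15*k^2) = b + 5*k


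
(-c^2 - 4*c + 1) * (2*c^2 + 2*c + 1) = -2*c^4 - 10*c^3 - 7*c^2 - 2*c + 1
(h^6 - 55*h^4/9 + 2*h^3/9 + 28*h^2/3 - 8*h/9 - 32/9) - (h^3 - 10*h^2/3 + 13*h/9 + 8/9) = h^6 - 55*h^4/9 - 7*h^3/9 + 38*h^2/3 - 7*h/3 - 40/9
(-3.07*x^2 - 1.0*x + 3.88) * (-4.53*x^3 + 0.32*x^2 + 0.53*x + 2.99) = 13.9071*x^5 + 3.5476*x^4 - 19.5235*x^3 - 8.4677*x^2 - 0.9336*x + 11.6012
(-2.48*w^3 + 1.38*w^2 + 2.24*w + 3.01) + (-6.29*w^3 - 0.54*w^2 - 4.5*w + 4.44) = -8.77*w^3 + 0.84*w^2 - 2.26*w + 7.45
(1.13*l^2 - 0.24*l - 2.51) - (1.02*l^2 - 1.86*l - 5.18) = 0.11*l^2 + 1.62*l + 2.67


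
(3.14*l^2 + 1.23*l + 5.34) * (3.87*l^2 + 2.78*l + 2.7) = 12.1518*l^4 + 13.4893*l^3 + 32.5632*l^2 + 18.1662*l + 14.418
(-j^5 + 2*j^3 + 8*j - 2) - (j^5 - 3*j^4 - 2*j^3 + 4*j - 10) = -2*j^5 + 3*j^4 + 4*j^3 + 4*j + 8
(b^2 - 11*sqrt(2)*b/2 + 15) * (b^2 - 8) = b^4 - 11*sqrt(2)*b^3/2 + 7*b^2 + 44*sqrt(2)*b - 120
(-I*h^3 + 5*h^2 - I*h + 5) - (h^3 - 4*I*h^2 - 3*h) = -h^3 - I*h^3 + 5*h^2 + 4*I*h^2 + 3*h - I*h + 5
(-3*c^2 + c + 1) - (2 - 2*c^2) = -c^2 + c - 1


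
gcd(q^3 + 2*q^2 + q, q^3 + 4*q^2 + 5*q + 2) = q^2 + 2*q + 1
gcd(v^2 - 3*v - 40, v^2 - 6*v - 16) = v - 8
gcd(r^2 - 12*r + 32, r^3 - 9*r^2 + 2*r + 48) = r - 8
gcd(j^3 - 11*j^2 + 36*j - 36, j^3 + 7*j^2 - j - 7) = 1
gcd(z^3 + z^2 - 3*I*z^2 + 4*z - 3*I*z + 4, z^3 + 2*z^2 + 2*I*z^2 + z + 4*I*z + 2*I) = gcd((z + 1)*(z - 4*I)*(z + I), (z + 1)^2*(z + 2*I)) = z + 1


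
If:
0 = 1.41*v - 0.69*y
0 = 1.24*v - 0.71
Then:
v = 0.57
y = 1.17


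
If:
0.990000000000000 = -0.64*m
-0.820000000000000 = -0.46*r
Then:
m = -1.55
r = 1.78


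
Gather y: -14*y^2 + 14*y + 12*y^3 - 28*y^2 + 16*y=12*y^3 - 42*y^2 + 30*y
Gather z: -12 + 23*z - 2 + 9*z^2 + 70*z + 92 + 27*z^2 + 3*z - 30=36*z^2 + 96*z + 48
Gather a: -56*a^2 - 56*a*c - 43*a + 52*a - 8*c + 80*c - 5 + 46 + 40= -56*a^2 + a*(9 - 56*c) + 72*c + 81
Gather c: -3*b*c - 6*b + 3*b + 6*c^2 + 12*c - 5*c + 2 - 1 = -3*b + 6*c^2 + c*(7 - 3*b) + 1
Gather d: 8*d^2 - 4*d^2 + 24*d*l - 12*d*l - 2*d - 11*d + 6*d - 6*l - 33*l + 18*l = 4*d^2 + d*(12*l - 7) - 21*l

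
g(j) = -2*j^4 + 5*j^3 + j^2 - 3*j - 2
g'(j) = -8*j^3 + 15*j^2 + 2*j - 3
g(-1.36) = -15.49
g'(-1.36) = 42.15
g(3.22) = -49.37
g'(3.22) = -108.12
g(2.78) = -14.64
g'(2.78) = -53.39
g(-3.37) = -429.86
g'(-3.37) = 466.80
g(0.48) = -2.76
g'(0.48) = 0.53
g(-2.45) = -134.24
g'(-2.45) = 199.79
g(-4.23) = -990.16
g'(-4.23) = 862.43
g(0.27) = -2.65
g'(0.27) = -1.52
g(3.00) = -29.00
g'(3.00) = -78.00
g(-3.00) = -281.00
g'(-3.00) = 342.00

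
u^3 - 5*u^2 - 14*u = u*(u - 7)*(u + 2)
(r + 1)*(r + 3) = r^2 + 4*r + 3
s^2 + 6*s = s*(s + 6)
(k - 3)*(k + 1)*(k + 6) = k^3 + 4*k^2 - 15*k - 18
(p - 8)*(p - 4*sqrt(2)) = p^2 - 8*p - 4*sqrt(2)*p + 32*sqrt(2)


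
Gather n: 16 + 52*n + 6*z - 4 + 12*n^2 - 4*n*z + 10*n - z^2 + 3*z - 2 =12*n^2 + n*(62 - 4*z) - z^2 + 9*z + 10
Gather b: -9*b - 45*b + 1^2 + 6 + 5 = 12 - 54*b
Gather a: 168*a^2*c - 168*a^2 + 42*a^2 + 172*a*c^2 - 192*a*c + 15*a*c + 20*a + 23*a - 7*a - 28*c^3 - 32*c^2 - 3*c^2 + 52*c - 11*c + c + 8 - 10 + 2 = a^2*(168*c - 126) + a*(172*c^2 - 177*c + 36) - 28*c^3 - 35*c^2 + 42*c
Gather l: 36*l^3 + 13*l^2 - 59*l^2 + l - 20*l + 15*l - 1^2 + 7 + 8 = 36*l^3 - 46*l^2 - 4*l + 14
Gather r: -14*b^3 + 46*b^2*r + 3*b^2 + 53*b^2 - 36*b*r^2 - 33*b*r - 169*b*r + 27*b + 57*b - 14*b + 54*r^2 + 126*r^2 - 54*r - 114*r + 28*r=-14*b^3 + 56*b^2 + 70*b + r^2*(180 - 36*b) + r*(46*b^2 - 202*b - 140)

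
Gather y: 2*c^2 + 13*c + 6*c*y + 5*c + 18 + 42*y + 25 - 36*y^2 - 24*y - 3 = 2*c^2 + 18*c - 36*y^2 + y*(6*c + 18) + 40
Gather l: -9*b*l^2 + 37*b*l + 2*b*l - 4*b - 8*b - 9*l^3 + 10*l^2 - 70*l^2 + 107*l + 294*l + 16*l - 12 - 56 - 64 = -12*b - 9*l^3 + l^2*(-9*b - 60) + l*(39*b + 417) - 132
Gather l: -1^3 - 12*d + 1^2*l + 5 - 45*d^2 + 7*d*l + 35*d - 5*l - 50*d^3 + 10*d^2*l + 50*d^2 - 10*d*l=-50*d^3 + 5*d^2 + 23*d + l*(10*d^2 - 3*d - 4) + 4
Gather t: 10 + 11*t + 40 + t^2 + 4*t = t^2 + 15*t + 50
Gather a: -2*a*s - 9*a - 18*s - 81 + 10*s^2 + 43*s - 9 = a*(-2*s - 9) + 10*s^2 + 25*s - 90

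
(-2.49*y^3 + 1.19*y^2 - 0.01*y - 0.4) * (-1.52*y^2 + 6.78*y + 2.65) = 3.7848*y^5 - 18.691*y^4 + 1.4849*y^3 + 3.6937*y^2 - 2.7385*y - 1.06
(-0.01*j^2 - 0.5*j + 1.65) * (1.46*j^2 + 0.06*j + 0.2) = -0.0146*j^4 - 0.7306*j^3 + 2.377*j^2 - 0.00100000000000001*j + 0.33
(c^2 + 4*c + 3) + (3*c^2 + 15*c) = 4*c^2 + 19*c + 3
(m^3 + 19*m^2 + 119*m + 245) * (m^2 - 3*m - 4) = m^5 + 16*m^4 + 58*m^3 - 188*m^2 - 1211*m - 980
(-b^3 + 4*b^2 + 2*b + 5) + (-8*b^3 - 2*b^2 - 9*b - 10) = -9*b^3 + 2*b^2 - 7*b - 5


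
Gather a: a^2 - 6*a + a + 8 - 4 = a^2 - 5*a + 4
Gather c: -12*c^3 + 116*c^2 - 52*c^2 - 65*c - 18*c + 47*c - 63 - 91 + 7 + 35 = -12*c^3 + 64*c^2 - 36*c - 112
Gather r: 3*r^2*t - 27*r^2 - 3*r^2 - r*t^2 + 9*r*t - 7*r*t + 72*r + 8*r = r^2*(3*t - 30) + r*(-t^2 + 2*t + 80)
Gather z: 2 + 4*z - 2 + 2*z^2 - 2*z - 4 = 2*z^2 + 2*z - 4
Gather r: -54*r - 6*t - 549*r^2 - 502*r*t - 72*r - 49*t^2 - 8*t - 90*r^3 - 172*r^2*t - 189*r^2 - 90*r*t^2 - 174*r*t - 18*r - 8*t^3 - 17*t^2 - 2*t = -90*r^3 + r^2*(-172*t - 738) + r*(-90*t^2 - 676*t - 144) - 8*t^3 - 66*t^2 - 16*t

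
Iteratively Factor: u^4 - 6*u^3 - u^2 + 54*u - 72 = (u - 3)*(u^3 - 3*u^2 - 10*u + 24) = (u - 4)*(u - 3)*(u^2 + u - 6) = (u - 4)*(u - 3)*(u - 2)*(u + 3)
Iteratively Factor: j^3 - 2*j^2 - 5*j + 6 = (j - 1)*(j^2 - j - 6) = (j - 3)*(j - 1)*(j + 2)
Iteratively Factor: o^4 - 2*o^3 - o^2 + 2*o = (o + 1)*(o^3 - 3*o^2 + 2*o) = (o - 2)*(o + 1)*(o^2 - o) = o*(o - 2)*(o + 1)*(o - 1)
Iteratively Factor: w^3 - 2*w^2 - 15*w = (w - 5)*(w^2 + 3*w) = w*(w - 5)*(w + 3)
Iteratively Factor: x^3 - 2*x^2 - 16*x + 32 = (x - 2)*(x^2 - 16) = (x - 4)*(x - 2)*(x + 4)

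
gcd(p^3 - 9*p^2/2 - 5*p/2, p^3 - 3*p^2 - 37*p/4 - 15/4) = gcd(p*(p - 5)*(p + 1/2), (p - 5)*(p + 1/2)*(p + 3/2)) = p^2 - 9*p/2 - 5/2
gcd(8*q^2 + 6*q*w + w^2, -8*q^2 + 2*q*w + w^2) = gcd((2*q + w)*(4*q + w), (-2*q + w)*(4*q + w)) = 4*q + w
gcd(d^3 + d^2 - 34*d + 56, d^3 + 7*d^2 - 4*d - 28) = d^2 + 5*d - 14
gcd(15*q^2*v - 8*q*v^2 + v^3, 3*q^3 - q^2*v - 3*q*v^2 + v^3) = 3*q - v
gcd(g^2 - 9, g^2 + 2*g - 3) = g + 3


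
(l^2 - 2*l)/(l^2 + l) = (l - 2)/(l + 1)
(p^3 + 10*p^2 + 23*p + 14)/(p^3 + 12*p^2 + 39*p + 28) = (p + 2)/(p + 4)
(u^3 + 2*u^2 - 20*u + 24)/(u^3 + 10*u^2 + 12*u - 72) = (u - 2)/(u + 6)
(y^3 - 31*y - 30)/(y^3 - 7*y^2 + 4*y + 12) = (y + 5)/(y - 2)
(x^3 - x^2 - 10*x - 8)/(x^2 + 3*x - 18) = (x^3 - x^2 - 10*x - 8)/(x^2 + 3*x - 18)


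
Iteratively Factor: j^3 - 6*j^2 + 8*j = (j - 2)*(j^2 - 4*j) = j*(j - 2)*(j - 4)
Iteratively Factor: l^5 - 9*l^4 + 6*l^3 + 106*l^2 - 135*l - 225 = (l + 3)*(l^4 - 12*l^3 + 42*l^2 - 20*l - 75) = (l - 3)*(l + 3)*(l^3 - 9*l^2 + 15*l + 25) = (l - 3)*(l + 1)*(l + 3)*(l^2 - 10*l + 25) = (l - 5)*(l - 3)*(l + 1)*(l + 3)*(l - 5)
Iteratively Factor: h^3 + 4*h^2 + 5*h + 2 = (h + 2)*(h^2 + 2*h + 1) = (h + 1)*(h + 2)*(h + 1)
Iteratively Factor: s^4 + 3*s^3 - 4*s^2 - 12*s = (s + 2)*(s^3 + s^2 - 6*s) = (s - 2)*(s + 2)*(s^2 + 3*s) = (s - 2)*(s + 2)*(s + 3)*(s)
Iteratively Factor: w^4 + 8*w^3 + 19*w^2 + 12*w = (w + 3)*(w^3 + 5*w^2 + 4*w) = (w + 1)*(w + 3)*(w^2 + 4*w) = w*(w + 1)*(w + 3)*(w + 4)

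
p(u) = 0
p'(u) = 0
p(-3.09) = 0.00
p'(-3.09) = 0.00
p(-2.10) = 0.00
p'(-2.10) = 0.00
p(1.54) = 0.00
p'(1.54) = 0.00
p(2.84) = 0.00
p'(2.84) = 0.00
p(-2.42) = 0.00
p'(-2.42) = 0.00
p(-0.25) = 0.00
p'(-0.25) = 0.00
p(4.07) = 0.00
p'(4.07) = 0.00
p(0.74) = 0.00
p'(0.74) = 0.00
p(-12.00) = 0.00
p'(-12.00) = 0.00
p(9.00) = 0.00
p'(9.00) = 0.00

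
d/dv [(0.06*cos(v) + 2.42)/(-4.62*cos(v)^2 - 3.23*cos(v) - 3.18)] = (0.2772*sin(v)^2 - 22.3608*cos(v) - 7.903)*sin(v)/(4.62*cos(v)^2 + 3.23*cos(v) + 3.18)^2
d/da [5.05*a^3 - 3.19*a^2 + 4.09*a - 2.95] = 15.15*a^2 - 6.38*a + 4.09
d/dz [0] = 0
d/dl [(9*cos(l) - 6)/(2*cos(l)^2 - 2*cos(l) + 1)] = 3*(6*cos(l)^2 - 8*cos(l) + 1)*sin(l)/(2*cos(l) - cos(2*l) - 2)^2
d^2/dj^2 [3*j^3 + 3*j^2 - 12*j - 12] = 18*j + 6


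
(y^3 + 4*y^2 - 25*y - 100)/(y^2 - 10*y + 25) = (y^2 + 9*y + 20)/(y - 5)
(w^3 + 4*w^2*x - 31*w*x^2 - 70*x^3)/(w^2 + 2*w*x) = w + 2*x - 35*x^2/w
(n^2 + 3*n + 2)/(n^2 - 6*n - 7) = (n + 2)/(n - 7)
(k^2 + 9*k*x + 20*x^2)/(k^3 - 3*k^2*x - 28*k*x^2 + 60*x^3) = (k + 4*x)/(k^2 - 8*k*x + 12*x^2)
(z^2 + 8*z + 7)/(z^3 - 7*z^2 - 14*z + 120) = (z^2 + 8*z + 7)/(z^3 - 7*z^2 - 14*z + 120)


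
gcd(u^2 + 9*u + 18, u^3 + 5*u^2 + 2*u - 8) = 1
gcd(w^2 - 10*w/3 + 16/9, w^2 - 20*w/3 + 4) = w - 2/3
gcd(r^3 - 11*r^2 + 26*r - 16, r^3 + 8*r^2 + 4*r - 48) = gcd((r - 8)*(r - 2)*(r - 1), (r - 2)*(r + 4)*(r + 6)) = r - 2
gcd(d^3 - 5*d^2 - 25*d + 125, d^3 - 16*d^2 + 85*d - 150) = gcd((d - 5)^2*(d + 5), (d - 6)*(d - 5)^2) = d^2 - 10*d + 25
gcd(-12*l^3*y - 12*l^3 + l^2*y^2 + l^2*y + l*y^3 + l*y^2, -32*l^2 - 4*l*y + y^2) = 4*l + y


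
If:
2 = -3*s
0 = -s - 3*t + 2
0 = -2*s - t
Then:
No Solution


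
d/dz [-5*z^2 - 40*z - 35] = -10*z - 40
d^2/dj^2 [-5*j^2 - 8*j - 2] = -10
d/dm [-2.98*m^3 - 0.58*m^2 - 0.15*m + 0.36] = -8.94*m^2 - 1.16*m - 0.15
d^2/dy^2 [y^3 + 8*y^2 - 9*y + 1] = 6*y + 16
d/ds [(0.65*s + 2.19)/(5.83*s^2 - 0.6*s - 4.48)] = (3.7895*s^2 - 0.39*s - (0.65*s + 2.19)*(11.66*s - 0.6) - 2.912)/(-5.83*s^2 + 0.6*s + 4.48)^2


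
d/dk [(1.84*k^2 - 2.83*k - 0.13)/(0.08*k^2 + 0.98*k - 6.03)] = (2.0296*k^2 - 22.1696*k + 17.1923)/(0.0064*k^4 + 0.1568*k^3 - 0.00440000000000018*k^2 - 11.8188*k + 36.3609)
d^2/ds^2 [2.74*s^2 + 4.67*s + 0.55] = 5.48000000000000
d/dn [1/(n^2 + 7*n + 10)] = (-2*n - 7)/(n^2 + 7*n + 10)^2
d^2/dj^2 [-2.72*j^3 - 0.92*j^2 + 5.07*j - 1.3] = -16.32*j - 1.84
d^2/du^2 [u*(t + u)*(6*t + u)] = 14*t + 6*u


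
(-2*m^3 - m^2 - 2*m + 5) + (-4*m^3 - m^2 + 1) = -6*m^3 - 2*m^2 - 2*m + 6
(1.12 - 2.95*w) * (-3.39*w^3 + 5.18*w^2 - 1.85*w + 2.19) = 10.0005*w^4 - 19.0778*w^3 + 11.2591*w^2 - 8.5325*w + 2.4528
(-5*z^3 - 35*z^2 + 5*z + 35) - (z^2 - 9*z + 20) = -5*z^3 - 36*z^2 + 14*z + 15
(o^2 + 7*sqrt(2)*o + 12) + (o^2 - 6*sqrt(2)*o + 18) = 2*o^2 + sqrt(2)*o + 30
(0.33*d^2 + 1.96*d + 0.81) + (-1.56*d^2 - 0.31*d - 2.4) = -1.23*d^2 + 1.65*d - 1.59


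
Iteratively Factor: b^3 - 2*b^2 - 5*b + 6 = (b + 2)*(b^2 - 4*b + 3) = (b - 3)*(b + 2)*(b - 1)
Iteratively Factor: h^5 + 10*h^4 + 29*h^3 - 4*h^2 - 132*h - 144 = (h + 3)*(h^4 + 7*h^3 + 8*h^2 - 28*h - 48) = (h - 2)*(h + 3)*(h^3 + 9*h^2 + 26*h + 24) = (h - 2)*(h + 3)*(h + 4)*(h^2 + 5*h + 6) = (h - 2)*(h + 2)*(h + 3)*(h + 4)*(h + 3)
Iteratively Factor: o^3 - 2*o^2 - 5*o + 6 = (o - 3)*(o^2 + o - 2) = (o - 3)*(o - 1)*(o + 2)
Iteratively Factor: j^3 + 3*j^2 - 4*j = (j)*(j^2 + 3*j - 4) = j*(j - 1)*(j + 4)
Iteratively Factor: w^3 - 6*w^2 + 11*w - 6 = (w - 2)*(w^2 - 4*w + 3) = (w - 3)*(w - 2)*(w - 1)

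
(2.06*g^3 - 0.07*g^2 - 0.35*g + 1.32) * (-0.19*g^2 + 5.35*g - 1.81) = -0.3914*g^5 + 11.0343*g^4 - 4.0366*g^3 - 1.9966*g^2 + 7.6955*g - 2.3892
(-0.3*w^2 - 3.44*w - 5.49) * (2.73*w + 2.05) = -0.819*w^3 - 10.0062*w^2 - 22.0397*w - 11.2545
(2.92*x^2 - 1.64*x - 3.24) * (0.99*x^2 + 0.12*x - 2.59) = 2.8908*x^4 - 1.2732*x^3 - 10.9672*x^2 + 3.8588*x + 8.3916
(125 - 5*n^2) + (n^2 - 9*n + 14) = -4*n^2 - 9*n + 139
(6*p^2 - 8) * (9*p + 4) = 54*p^3 + 24*p^2 - 72*p - 32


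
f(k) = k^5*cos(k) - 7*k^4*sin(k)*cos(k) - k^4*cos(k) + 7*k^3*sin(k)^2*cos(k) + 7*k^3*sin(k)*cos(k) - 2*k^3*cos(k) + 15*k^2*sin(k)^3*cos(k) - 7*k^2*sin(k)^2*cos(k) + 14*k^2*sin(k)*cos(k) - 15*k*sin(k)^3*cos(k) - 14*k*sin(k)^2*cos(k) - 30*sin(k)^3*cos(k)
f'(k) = -k^5*sin(k) + 7*k^4*sin(k)^2 + k^4*sin(k) - 7*k^4*cos(k)^2 + 5*k^4*cos(k) - 7*k^3*sin(k)^3 - 7*k^3*sin(k)^2 + 14*k^3*sin(k)*cos(k)^2 - 28*k^3*sin(k)*cos(k) + 2*k^3*sin(k) + 7*k^3*cos(k)^2 - 4*k^3*cos(k) - 15*k^2*sin(k)^4 + 7*k^2*sin(k)^3 + 45*k^2*sin(k)^2*cos(k)^2 + 21*k^2*sin(k)^2*cos(k) - 14*k^2*sin(k)^2 - 14*k^2*sin(k)*cos(k)^2 + 21*k^2*sin(k)*cos(k) + 14*k^2*cos(k)^2 - 6*k^2*cos(k) + 15*k*sin(k)^4 + 30*k*sin(k)^3*cos(k) + 14*k*sin(k)^3 - 45*k*sin(k)^2*cos(k)^2 - 14*k*sin(k)^2*cos(k) - 28*k*sin(k)*cos(k)^2 + 28*k*sin(k)*cos(k) + 30*sin(k)^4 - 15*sin(k)^3*cos(k) - 90*sin(k)^2*cos(k)^2 - 14*sin(k)^2*cos(k)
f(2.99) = -69.54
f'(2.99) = -392.17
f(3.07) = -105.69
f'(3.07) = -513.46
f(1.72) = 1.23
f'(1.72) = 2.54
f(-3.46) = 887.46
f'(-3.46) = -2036.67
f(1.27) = -6.11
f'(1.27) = 21.40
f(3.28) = -250.00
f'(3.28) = -863.29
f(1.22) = -7.13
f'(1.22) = 19.37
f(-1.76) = 5.51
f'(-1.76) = -28.46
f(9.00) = -32341.04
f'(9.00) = -64232.23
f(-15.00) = 433811.38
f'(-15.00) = -720697.09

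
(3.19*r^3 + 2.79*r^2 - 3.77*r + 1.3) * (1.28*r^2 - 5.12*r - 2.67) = 4.0832*r^5 - 12.7616*r^4 - 27.6277*r^3 + 13.5171*r^2 + 3.4099*r - 3.471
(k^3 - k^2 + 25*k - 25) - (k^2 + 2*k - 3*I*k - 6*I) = k^3 - 2*k^2 + 23*k + 3*I*k - 25 + 6*I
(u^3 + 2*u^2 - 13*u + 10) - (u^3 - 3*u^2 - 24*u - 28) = 5*u^2 + 11*u + 38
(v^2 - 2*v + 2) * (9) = 9*v^2 - 18*v + 18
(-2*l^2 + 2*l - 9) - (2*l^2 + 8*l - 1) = -4*l^2 - 6*l - 8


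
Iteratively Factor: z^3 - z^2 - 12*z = (z + 3)*(z^2 - 4*z) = z*(z + 3)*(z - 4)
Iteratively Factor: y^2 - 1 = (y + 1)*(y - 1)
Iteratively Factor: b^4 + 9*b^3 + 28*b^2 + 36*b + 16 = (b + 2)*(b^3 + 7*b^2 + 14*b + 8) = (b + 2)^2*(b^2 + 5*b + 4) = (b + 2)^2*(b + 4)*(b + 1)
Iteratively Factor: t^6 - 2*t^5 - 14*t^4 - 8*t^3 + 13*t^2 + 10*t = (t + 1)*(t^5 - 3*t^4 - 11*t^3 + 3*t^2 + 10*t) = (t + 1)^2*(t^4 - 4*t^3 - 7*t^2 + 10*t) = (t - 5)*(t + 1)^2*(t^3 + t^2 - 2*t) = (t - 5)*(t + 1)^2*(t + 2)*(t^2 - t) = (t - 5)*(t - 1)*(t + 1)^2*(t + 2)*(t)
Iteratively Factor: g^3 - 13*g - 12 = (g + 1)*(g^2 - g - 12) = (g - 4)*(g + 1)*(g + 3)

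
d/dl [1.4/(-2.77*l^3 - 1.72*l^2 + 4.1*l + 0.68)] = (11.634*l^2 + 4.816*l - 5.74)/(2.77*l^3 + 1.72*l^2 - 4.1*l - 0.68)^2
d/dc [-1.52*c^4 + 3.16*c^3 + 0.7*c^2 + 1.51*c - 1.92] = -6.08*c^3 + 9.48*c^2 + 1.4*c + 1.51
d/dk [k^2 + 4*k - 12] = 2*k + 4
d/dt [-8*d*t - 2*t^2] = -8*d - 4*t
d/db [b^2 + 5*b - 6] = 2*b + 5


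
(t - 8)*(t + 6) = t^2 - 2*t - 48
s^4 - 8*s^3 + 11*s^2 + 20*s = s*(s - 5)*(s - 4)*(s + 1)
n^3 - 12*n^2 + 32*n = n*(n - 8)*(n - 4)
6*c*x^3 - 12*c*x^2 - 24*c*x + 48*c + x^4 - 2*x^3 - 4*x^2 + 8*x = (6*c + x)*(x - 2)^2*(x + 2)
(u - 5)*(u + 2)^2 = u^3 - u^2 - 16*u - 20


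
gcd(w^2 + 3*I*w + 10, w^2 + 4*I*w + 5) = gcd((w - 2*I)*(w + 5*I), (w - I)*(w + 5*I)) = w + 5*I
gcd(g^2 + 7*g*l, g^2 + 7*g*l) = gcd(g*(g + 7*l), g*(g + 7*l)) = g^2 + 7*g*l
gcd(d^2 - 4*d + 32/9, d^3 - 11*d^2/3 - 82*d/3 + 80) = d - 8/3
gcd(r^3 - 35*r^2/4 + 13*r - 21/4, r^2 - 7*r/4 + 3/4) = r^2 - 7*r/4 + 3/4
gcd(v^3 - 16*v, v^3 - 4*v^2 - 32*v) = v^2 + 4*v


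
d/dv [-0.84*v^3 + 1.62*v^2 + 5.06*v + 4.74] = -2.52*v^2 + 3.24*v + 5.06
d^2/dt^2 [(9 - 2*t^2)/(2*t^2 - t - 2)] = 2*(-4*t^3 + 84*t^2 - 54*t + 37)/(8*t^6 - 12*t^5 - 18*t^4 + 23*t^3 + 18*t^2 - 12*t - 8)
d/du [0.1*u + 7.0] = 0.100000000000000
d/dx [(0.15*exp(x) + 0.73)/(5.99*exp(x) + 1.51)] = -4.1462*exp(x)/(5.99*exp(x) + 1.51)^2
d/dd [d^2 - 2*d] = 2*d - 2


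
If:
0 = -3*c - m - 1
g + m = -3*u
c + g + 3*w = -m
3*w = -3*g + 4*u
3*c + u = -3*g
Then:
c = -3/28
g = 1/28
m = -19/28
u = 3/14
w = 1/4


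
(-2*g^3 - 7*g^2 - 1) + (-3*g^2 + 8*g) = -2*g^3 - 10*g^2 + 8*g - 1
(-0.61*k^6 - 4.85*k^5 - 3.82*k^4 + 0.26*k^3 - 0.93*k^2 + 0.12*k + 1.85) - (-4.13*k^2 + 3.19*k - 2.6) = -0.61*k^6 - 4.85*k^5 - 3.82*k^4 + 0.26*k^3 + 3.2*k^2 - 3.07*k + 4.45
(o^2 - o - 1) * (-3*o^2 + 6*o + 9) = -3*o^4 + 9*o^3 + 6*o^2 - 15*o - 9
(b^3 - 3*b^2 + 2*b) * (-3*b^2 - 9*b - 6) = -3*b^5 + 15*b^3 - 12*b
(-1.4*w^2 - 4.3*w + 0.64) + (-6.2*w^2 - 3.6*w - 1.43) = -7.6*w^2 - 7.9*w - 0.79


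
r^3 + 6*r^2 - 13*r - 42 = (r - 3)*(r + 2)*(r + 7)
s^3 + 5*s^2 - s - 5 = (s - 1)*(s + 1)*(s + 5)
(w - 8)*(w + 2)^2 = w^3 - 4*w^2 - 28*w - 32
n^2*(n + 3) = n^3 + 3*n^2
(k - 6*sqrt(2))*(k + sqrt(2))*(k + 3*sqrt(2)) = k^3 - 2*sqrt(2)*k^2 - 42*k - 36*sqrt(2)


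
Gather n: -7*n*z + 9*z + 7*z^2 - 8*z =-7*n*z + 7*z^2 + z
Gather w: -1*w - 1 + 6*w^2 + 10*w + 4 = 6*w^2 + 9*w + 3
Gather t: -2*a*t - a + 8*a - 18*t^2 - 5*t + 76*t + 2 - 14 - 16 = 7*a - 18*t^2 + t*(71 - 2*a) - 28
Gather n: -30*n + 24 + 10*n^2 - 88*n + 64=10*n^2 - 118*n + 88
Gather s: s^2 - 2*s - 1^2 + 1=s^2 - 2*s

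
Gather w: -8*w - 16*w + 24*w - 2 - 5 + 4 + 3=0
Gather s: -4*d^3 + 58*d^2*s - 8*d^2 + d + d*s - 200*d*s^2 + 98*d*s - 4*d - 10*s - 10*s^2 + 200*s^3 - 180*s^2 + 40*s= -4*d^3 - 8*d^2 - 3*d + 200*s^3 + s^2*(-200*d - 190) + s*(58*d^2 + 99*d + 30)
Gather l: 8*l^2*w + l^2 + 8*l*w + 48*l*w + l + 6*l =l^2*(8*w + 1) + l*(56*w + 7)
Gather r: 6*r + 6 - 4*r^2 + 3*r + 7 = -4*r^2 + 9*r + 13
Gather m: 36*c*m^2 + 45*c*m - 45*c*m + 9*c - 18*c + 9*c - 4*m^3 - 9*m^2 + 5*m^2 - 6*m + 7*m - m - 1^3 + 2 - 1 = -4*m^3 + m^2*(36*c - 4)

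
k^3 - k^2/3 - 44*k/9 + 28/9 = (k - 2)*(k - 2/3)*(k + 7/3)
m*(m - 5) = m^2 - 5*m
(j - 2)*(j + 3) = j^2 + j - 6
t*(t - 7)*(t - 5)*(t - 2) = t^4 - 14*t^3 + 59*t^2 - 70*t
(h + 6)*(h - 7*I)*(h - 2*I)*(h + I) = h^4 + 6*h^3 - 8*I*h^3 - 5*h^2 - 48*I*h^2 - 30*h - 14*I*h - 84*I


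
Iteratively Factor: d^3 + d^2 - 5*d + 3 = (d - 1)*(d^2 + 2*d - 3) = (d - 1)*(d + 3)*(d - 1)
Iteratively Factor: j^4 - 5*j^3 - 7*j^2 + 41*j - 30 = (j - 1)*(j^3 - 4*j^2 - 11*j + 30) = (j - 5)*(j - 1)*(j^2 + j - 6) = (j - 5)*(j - 1)*(j + 3)*(j - 2)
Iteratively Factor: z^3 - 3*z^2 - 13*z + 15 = (z + 3)*(z^2 - 6*z + 5) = (z - 5)*(z + 3)*(z - 1)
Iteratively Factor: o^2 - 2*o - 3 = (o + 1)*(o - 3)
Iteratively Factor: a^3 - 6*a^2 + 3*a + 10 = (a + 1)*(a^2 - 7*a + 10) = (a - 5)*(a + 1)*(a - 2)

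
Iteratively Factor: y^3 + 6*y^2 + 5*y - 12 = (y - 1)*(y^2 + 7*y + 12) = (y - 1)*(y + 4)*(y + 3)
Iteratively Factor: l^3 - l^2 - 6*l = (l + 2)*(l^2 - 3*l) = (l - 3)*(l + 2)*(l)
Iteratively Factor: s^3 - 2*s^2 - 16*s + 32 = (s + 4)*(s^2 - 6*s + 8) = (s - 4)*(s + 4)*(s - 2)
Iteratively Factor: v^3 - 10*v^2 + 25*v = (v)*(v^2 - 10*v + 25) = v*(v - 5)*(v - 5)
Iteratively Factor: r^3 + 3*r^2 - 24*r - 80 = (r - 5)*(r^2 + 8*r + 16) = (r - 5)*(r + 4)*(r + 4)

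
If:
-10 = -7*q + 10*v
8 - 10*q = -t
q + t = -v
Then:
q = 10/13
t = -4/13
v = -6/13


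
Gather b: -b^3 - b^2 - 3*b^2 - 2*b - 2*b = -b^3 - 4*b^2 - 4*b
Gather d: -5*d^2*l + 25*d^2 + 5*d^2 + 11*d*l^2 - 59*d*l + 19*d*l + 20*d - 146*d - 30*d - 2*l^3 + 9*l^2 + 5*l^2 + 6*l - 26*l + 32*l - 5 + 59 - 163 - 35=d^2*(30 - 5*l) + d*(11*l^2 - 40*l - 156) - 2*l^3 + 14*l^2 + 12*l - 144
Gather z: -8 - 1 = -9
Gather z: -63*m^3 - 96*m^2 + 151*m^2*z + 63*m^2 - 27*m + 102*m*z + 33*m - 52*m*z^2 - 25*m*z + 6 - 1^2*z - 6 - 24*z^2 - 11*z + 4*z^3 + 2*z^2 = -63*m^3 - 33*m^2 + 6*m + 4*z^3 + z^2*(-52*m - 22) + z*(151*m^2 + 77*m - 12)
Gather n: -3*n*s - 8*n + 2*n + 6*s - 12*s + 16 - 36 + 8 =n*(-3*s - 6) - 6*s - 12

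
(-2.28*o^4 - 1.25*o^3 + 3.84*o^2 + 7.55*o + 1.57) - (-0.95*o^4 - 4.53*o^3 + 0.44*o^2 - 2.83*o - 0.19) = -1.33*o^4 + 3.28*o^3 + 3.4*o^2 + 10.38*o + 1.76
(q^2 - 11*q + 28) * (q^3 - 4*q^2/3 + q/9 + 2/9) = q^5 - 37*q^4/3 + 385*q^3/9 - 115*q^2/3 + 2*q/3 + 56/9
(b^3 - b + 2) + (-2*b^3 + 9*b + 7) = -b^3 + 8*b + 9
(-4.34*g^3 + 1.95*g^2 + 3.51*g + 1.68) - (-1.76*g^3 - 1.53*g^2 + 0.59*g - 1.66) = -2.58*g^3 + 3.48*g^2 + 2.92*g + 3.34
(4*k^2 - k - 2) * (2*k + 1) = 8*k^3 + 2*k^2 - 5*k - 2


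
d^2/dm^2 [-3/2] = 0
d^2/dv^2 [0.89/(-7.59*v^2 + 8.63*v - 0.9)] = (102.542418*v^2 - 116.593026*v - 0.89*(15.18*v - 8.63)*(30.36*v - 17.26) + 12.15918)/(7.59*v^2 - 8.63*v + 0.9)^3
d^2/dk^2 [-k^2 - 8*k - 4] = -2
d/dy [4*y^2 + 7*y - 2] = 8*y + 7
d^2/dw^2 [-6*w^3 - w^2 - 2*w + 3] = -36*w - 2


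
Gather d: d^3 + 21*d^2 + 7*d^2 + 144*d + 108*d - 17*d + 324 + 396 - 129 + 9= d^3 + 28*d^2 + 235*d + 600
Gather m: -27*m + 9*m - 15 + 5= -18*m - 10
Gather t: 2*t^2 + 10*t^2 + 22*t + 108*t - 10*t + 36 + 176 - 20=12*t^2 + 120*t + 192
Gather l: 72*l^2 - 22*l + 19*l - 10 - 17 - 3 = 72*l^2 - 3*l - 30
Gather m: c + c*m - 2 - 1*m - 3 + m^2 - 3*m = c + m^2 + m*(c - 4) - 5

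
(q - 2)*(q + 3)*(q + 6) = q^3 + 7*q^2 - 36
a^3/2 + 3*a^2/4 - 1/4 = (a/2 + 1/2)*(a - 1/2)*(a + 1)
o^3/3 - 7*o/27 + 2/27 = (o/3 + 1/3)*(o - 2/3)*(o - 1/3)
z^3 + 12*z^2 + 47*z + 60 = (z + 3)*(z + 4)*(z + 5)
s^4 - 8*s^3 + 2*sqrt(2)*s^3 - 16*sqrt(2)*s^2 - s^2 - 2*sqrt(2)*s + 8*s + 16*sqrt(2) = (s - 8)*(s - 1)*(s + 1)*(s + 2*sqrt(2))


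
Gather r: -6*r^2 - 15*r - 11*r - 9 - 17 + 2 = -6*r^2 - 26*r - 24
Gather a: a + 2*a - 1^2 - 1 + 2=3*a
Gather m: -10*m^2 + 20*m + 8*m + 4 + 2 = -10*m^2 + 28*m + 6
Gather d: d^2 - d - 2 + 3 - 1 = d^2 - d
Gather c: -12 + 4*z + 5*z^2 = 5*z^2 + 4*z - 12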